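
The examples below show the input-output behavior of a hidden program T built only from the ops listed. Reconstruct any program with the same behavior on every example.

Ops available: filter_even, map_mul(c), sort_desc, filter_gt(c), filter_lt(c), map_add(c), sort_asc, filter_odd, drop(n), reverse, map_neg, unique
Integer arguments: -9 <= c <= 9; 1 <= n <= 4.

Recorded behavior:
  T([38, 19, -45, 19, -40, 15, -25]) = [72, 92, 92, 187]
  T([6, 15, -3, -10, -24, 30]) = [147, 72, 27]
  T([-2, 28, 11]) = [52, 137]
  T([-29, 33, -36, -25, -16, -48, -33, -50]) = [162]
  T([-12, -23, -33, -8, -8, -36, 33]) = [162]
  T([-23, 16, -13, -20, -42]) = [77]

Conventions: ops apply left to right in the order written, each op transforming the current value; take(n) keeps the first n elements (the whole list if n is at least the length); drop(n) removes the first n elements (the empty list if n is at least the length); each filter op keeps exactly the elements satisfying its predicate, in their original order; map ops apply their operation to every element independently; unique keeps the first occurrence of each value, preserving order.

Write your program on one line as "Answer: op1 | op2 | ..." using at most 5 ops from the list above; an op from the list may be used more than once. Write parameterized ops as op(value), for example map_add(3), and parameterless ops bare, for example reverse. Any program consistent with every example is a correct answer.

filter_gt(-6) | map_mul(5) | reverse | filter_gt(-9) | map_add(-3)

Check, running the answer program on each example:
  [38, 19, -45, 19, -40, 15, -25] -> [38, 19, 19, 15] -> [190, 95, 95, 75] -> [75, 95, 95, 190] -> [75, 95, 95, 190] -> [72, 92, 92, 187]
  [6, 15, -3, -10, -24, 30] -> [6, 15, -3, 30] -> [30, 75, -15, 150] -> [150, -15, 75, 30] -> [150, 75, 30] -> [147, 72, 27]
  [-2, 28, 11] -> [-2, 28, 11] -> [-10, 140, 55] -> [55, 140, -10] -> [55, 140] -> [52, 137]
  [-29, 33, -36, -25, -16, -48, -33, -50] -> [33] -> [165] -> [165] -> [165] -> [162]
  [-12, -23, -33, -8, -8, -36, 33] -> [33] -> [165] -> [165] -> [165] -> [162]
  [-23, 16, -13, -20, -42] -> [16] -> [80] -> [80] -> [80] -> [77]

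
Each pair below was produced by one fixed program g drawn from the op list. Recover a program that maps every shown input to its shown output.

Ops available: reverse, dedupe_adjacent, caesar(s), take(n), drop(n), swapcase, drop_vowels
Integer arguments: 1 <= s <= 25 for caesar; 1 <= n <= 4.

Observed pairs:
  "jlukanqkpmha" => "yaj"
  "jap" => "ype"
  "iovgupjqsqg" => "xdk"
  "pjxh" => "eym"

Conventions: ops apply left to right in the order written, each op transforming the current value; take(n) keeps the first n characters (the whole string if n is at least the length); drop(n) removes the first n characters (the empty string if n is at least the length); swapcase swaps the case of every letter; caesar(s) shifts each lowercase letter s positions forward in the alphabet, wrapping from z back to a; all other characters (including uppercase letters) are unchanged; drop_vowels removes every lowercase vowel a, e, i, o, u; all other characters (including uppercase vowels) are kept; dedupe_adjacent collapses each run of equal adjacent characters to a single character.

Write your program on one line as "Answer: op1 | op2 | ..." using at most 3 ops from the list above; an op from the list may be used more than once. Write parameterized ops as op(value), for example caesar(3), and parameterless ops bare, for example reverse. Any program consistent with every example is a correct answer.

caesar(15) | take(3)

Check, running the answer program on each example:
  "jlukanqkpmha" -> "yajzpcfzebwp" -> "yaj"
  "jap" -> "ype" -> "ype"
  "iovgupjqsqg" -> "xdkvjeyfhfv" -> "xdk"
  "pjxh" -> "eymw" -> "eym"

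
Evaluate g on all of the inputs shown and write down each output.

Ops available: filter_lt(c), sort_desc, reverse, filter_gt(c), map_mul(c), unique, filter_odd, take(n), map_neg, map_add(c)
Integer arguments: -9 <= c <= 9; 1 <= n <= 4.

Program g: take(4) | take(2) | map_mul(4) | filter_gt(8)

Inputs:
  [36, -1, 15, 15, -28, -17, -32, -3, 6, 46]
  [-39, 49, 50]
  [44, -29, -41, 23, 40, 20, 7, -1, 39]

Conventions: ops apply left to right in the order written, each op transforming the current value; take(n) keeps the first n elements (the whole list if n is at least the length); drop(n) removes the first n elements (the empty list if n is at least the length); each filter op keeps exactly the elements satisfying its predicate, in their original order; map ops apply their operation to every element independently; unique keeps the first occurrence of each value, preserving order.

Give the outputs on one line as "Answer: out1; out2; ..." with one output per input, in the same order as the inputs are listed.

Execution, op by op:
  [36, -1, 15, 15, -28, -17, -32, -3, 6, 46] -> [36, -1, 15, 15] -> [36, -1] -> [144, -4] -> [144]
  [-39, 49, 50] -> [-39, 49, 50] -> [-39, 49] -> [-156, 196] -> [196]
  [44, -29, -41, 23, 40, 20, 7, -1, 39] -> [44, -29, -41, 23] -> [44, -29] -> [176, -116] -> [176]

[144]; [196]; [176]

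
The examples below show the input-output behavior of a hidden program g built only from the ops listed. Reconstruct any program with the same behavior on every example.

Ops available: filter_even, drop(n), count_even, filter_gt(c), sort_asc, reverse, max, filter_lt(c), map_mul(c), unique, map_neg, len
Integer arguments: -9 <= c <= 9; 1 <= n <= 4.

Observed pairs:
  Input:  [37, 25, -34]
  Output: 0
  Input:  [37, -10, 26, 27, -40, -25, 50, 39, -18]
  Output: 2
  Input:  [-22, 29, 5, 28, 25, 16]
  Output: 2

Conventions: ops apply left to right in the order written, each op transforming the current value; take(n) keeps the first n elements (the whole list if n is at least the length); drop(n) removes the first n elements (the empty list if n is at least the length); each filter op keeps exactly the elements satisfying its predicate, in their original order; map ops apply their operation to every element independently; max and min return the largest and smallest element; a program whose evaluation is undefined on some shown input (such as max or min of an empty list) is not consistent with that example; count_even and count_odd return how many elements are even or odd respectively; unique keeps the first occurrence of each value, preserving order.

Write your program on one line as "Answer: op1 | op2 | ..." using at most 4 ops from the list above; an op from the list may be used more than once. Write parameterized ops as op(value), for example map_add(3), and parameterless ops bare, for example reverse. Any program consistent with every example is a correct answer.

sort_asc | filter_gt(-1) | map_mul(5) | count_even

Check, running the answer program on each example:
  [37, 25, -34] -> [-34, 25, 37] -> [25, 37] -> [125, 185] -> 0
  [37, -10, 26, 27, -40, -25, 50, 39, -18] -> [-40, -25, -18, -10, 26, 27, 37, 39, 50] -> [26, 27, 37, 39, 50] -> [130, 135, 185, 195, 250] -> 2
  [-22, 29, 5, 28, 25, 16] -> [-22, 5, 16, 25, 28, 29] -> [5, 16, 25, 28, 29] -> [25, 80, 125, 140, 145] -> 2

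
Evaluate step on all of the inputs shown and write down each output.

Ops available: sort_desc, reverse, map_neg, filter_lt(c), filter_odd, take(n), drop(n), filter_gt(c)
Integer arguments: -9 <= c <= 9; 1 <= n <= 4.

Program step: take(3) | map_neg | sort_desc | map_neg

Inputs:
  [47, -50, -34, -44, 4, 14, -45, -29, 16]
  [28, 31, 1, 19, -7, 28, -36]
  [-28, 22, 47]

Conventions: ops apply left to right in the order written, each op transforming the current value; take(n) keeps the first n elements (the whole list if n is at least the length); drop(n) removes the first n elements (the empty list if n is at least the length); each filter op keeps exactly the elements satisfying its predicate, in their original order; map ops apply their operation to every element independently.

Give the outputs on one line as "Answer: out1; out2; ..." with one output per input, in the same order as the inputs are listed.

Execution, op by op:
  [47, -50, -34, -44, 4, 14, -45, -29, 16] -> [47, -50, -34] -> [-47, 50, 34] -> [50, 34, -47] -> [-50, -34, 47]
  [28, 31, 1, 19, -7, 28, -36] -> [28, 31, 1] -> [-28, -31, -1] -> [-1, -28, -31] -> [1, 28, 31]
  [-28, 22, 47] -> [-28, 22, 47] -> [28, -22, -47] -> [28, -22, -47] -> [-28, 22, 47]

[-50, -34, 47]; [1, 28, 31]; [-28, 22, 47]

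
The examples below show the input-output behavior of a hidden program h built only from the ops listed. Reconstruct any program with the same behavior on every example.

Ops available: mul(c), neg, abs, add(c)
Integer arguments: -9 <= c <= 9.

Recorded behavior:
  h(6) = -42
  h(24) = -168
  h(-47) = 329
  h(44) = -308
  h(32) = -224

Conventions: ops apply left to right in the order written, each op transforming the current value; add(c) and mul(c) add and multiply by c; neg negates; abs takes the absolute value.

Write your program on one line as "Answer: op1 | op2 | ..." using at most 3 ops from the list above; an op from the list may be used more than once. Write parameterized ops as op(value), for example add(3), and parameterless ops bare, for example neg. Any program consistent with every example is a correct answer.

mul(7) | neg

Check, running the answer program on each example:
  6 -> 42 -> -42
  24 -> 168 -> -168
  -47 -> -329 -> 329
  44 -> 308 -> -308
  32 -> 224 -> -224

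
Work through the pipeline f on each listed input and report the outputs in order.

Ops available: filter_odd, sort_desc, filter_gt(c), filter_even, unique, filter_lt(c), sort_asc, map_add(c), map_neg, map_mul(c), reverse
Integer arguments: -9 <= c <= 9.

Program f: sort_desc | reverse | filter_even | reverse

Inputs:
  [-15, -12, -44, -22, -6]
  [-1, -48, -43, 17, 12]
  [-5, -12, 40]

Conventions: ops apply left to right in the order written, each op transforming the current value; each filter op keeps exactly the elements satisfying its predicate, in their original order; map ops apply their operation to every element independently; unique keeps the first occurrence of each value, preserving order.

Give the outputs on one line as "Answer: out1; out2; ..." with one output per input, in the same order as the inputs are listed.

[-6, -12, -22, -44]; [12, -48]; [40, -12]

Execution, op by op:
  [-15, -12, -44, -22, -6] -> [-6, -12, -15, -22, -44] -> [-44, -22, -15, -12, -6] -> [-44, -22, -12, -6] -> [-6, -12, -22, -44]
  [-1, -48, -43, 17, 12] -> [17, 12, -1, -43, -48] -> [-48, -43, -1, 12, 17] -> [-48, 12] -> [12, -48]
  [-5, -12, 40] -> [40, -5, -12] -> [-12, -5, 40] -> [-12, 40] -> [40, -12]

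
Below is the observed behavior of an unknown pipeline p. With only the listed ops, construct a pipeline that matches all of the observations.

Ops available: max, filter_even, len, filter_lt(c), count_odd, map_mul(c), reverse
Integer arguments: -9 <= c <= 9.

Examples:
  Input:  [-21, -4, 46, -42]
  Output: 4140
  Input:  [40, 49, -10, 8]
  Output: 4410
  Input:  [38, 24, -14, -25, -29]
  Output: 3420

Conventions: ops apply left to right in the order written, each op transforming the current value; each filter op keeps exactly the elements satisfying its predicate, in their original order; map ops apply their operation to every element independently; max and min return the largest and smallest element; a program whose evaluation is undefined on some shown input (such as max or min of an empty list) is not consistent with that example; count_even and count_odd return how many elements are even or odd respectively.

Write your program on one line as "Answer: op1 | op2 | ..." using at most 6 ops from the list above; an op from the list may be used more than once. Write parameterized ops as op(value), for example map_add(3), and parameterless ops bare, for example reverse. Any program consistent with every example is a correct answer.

map_mul(-3) | reverse | map_mul(5) | map_mul(-6) | reverse | max

Check, running the answer program on each example:
  [-21, -4, 46, -42] -> [63, 12, -138, 126] -> [126, -138, 12, 63] -> [630, -690, 60, 315] -> [-3780, 4140, -360, -1890] -> [-1890, -360, 4140, -3780] -> 4140
  [40, 49, -10, 8] -> [-120, -147, 30, -24] -> [-24, 30, -147, -120] -> [-120, 150, -735, -600] -> [720, -900, 4410, 3600] -> [3600, 4410, -900, 720] -> 4410
  [38, 24, -14, -25, -29] -> [-114, -72, 42, 75, 87] -> [87, 75, 42, -72, -114] -> [435, 375, 210, -360, -570] -> [-2610, -2250, -1260, 2160, 3420] -> [3420, 2160, -1260, -2250, -2610] -> 3420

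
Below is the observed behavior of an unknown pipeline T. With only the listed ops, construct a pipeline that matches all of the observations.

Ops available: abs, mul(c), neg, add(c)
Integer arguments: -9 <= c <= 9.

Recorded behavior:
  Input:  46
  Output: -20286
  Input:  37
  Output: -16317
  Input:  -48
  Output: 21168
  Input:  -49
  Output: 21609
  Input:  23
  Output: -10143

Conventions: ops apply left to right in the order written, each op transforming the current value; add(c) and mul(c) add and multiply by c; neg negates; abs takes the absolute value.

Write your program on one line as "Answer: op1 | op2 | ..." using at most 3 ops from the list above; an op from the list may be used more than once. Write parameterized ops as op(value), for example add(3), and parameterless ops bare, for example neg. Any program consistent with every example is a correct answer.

mul(7) | mul(-7) | mul(9)

Check, running the answer program on each example:
  46 -> 322 -> -2254 -> -20286
  37 -> 259 -> -1813 -> -16317
  -48 -> -336 -> 2352 -> 21168
  -49 -> -343 -> 2401 -> 21609
  23 -> 161 -> -1127 -> -10143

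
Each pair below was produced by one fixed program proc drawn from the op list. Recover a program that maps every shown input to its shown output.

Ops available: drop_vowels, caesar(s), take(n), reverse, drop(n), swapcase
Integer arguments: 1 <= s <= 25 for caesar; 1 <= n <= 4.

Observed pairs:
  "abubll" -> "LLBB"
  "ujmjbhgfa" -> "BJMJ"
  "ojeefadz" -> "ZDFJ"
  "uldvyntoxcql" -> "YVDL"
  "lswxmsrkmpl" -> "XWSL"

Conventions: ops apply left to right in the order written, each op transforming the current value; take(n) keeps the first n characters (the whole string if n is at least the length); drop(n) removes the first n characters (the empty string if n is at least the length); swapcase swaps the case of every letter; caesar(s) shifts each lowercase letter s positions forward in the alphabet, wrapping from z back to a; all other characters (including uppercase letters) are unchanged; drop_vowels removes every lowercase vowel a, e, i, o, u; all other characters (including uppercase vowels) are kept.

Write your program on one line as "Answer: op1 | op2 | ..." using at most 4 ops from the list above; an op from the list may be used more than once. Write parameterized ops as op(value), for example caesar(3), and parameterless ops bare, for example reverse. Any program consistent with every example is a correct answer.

drop_vowels | take(4) | swapcase | reverse

Check, running the answer program on each example:
  "abubll" -> "bbll" -> "bbll" -> "BBLL" -> "LLBB"
  "ujmjbhgfa" -> "jmjbhgf" -> "jmjb" -> "JMJB" -> "BJMJ"
  "ojeefadz" -> "jfdz" -> "jfdz" -> "JFDZ" -> "ZDFJ"
  "uldvyntoxcql" -> "ldvyntxcql" -> "ldvy" -> "LDVY" -> "YVDL"
  "lswxmsrkmpl" -> "lswxmsrkmpl" -> "lswx" -> "LSWX" -> "XWSL"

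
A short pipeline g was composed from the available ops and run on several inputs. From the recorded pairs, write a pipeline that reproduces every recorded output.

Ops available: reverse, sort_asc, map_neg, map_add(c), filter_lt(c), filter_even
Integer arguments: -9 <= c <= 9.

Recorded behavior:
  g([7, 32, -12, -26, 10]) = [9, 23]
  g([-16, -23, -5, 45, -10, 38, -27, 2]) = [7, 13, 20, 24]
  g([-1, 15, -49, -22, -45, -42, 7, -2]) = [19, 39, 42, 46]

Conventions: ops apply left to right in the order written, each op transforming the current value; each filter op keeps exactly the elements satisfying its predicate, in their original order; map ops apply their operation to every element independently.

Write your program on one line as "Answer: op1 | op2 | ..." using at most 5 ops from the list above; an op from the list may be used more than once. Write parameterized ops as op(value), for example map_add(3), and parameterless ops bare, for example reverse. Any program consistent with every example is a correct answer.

sort_asc | map_add(3) | filter_lt(-3) | reverse | map_neg

Check, running the answer program on each example:
  [7, 32, -12, -26, 10] -> [-26, -12, 7, 10, 32] -> [-23, -9, 10, 13, 35] -> [-23, -9] -> [-9, -23] -> [9, 23]
  [-16, -23, -5, 45, -10, 38, -27, 2] -> [-27, -23, -16, -10, -5, 2, 38, 45] -> [-24, -20, -13, -7, -2, 5, 41, 48] -> [-24, -20, -13, -7] -> [-7, -13, -20, -24] -> [7, 13, 20, 24]
  [-1, 15, -49, -22, -45, -42, 7, -2] -> [-49, -45, -42, -22, -2, -1, 7, 15] -> [-46, -42, -39, -19, 1, 2, 10, 18] -> [-46, -42, -39, -19] -> [-19, -39, -42, -46] -> [19, 39, 42, 46]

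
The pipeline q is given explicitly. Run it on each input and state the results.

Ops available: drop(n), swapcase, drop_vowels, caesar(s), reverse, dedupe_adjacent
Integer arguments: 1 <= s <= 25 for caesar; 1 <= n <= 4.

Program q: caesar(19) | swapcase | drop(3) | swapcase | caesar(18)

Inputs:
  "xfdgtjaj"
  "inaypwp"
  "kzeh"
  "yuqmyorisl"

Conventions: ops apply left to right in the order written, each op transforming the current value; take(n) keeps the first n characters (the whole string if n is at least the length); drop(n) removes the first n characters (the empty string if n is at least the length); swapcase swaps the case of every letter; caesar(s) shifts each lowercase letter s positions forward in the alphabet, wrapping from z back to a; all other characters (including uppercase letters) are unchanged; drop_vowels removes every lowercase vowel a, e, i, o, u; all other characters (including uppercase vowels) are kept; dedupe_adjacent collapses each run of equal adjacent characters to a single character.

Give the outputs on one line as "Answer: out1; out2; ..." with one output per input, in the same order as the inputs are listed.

"reulu"; "jaha"; "s"; "xjzctdw"

Execution, op by op:
  "xfdgtjaj" -> "qywzmctc" -> "QYWZMCTC" -> "ZMCTC" -> "zmctc" -> "reulu"
  "inaypwp" -> "bgtripi" -> "BGTRIPI" -> "RIPI" -> "ripi" -> "jaha"
  "kzeh" -> "dsxa" -> "DSXA" -> "A" -> "a" -> "s"
  "yuqmyorisl" -> "rnjfrhkble" -> "RNJFRHKBLE" -> "FRHKBLE" -> "frhkble" -> "xjzctdw"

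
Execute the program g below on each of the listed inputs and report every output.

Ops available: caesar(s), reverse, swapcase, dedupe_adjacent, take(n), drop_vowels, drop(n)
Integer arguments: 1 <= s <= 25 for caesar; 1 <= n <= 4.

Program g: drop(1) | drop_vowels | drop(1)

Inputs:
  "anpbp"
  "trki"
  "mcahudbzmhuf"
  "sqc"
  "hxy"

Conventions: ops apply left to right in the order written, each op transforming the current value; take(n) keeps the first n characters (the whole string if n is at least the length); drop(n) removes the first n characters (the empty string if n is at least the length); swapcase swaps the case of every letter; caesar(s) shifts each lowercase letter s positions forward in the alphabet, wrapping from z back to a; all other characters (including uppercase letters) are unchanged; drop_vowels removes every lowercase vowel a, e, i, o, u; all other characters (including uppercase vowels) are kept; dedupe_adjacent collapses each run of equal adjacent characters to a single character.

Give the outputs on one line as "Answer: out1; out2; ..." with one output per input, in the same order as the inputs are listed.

Execution, op by op:
  "anpbp" -> "npbp" -> "npbp" -> "pbp"
  "trki" -> "rki" -> "rk" -> "k"
  "mcahudbzmhuf" -> "cahudbzmhuf" -> "chdbzmhf" -> "hdbzmhf"
  "sqc" -> "qc" -> "qc" -> "c"
  "hxy" -> "xy" -> "xy" -> "y"

"pbp"; "k"; "hdbzmhf"; "c"; "y"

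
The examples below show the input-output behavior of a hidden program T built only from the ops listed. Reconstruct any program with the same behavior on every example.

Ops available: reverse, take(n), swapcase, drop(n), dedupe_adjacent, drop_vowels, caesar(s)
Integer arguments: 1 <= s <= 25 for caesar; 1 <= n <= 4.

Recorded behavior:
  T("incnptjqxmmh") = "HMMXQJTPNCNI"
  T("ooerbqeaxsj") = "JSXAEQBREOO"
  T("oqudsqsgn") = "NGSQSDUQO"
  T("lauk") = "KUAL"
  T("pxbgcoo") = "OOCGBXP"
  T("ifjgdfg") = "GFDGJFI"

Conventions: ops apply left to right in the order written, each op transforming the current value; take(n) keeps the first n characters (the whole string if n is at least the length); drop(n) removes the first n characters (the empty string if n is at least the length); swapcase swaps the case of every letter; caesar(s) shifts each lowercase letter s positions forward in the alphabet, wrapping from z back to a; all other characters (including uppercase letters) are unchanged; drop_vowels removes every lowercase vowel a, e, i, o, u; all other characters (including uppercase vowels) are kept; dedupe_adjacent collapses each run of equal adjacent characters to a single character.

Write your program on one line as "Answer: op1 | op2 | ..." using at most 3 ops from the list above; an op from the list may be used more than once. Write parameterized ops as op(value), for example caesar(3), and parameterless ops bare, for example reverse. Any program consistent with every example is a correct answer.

swapcase | reverse

Check, running the answer program on each example:
  "incnptjqxmmh" -> "INCNPTJQXMMH" -> "HMMXQJTPNCNI"
  "ooerbqeaxsj" -> "OOERBQEAXSJ" -> "JSXAEQBREOO"
  "oqudsqsgn" -> "OQUDSQSGN" -> "NGSQSDUQO"
  "lauk" -> "LAUK" -> "KUAL"
  "pxbgcoo" -> "PXBGCOO" -> "OOCGBXP"
  "ifjgdfg" -> "IFJGDFG" -> "GFDGJFI"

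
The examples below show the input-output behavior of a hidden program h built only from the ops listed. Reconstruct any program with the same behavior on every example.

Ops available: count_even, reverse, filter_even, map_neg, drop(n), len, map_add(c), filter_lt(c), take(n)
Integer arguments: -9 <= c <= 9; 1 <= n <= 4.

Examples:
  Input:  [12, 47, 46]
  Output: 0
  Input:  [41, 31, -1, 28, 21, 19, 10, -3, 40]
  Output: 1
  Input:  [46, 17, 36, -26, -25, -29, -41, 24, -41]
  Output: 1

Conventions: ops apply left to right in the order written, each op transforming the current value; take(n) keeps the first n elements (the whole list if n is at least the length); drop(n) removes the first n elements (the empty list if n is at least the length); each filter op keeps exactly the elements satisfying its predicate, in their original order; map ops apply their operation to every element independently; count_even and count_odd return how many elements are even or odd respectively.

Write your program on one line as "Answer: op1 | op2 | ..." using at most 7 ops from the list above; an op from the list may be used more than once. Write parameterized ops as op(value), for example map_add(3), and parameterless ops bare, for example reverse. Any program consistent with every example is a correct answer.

drop(3) | reverse | map_add(7) | map_add(-5) | drop(3) | count_even

Check, running the answer program on each example:
  [12, 47, 46] -> [] -> [] -> [] -> [] -> [] -> 0
  [41, 31, -1, 28, 21, 19, 10, -3, 40] -> [28, 21, 19, 10, -3, 40] -> [40, -3, 10, 19, 21, 28] -> [47, 4, 17, 26, 28, 35] -> [42, -1, 12, 21, 23, 30] -> [21, 23, 30] -> 1
  [46, 17, 36, -26, -25, -29, -41, 24, -41] -> [-26, -25, -29, -41, 24, -41] -> [-41, 24, -41, -29, -25, -26] -> [-34, 31, -34, -22, -18, -19] -> [-39, 26, -39, -27, -23, -24] -> [-27, -23, -24] -> 1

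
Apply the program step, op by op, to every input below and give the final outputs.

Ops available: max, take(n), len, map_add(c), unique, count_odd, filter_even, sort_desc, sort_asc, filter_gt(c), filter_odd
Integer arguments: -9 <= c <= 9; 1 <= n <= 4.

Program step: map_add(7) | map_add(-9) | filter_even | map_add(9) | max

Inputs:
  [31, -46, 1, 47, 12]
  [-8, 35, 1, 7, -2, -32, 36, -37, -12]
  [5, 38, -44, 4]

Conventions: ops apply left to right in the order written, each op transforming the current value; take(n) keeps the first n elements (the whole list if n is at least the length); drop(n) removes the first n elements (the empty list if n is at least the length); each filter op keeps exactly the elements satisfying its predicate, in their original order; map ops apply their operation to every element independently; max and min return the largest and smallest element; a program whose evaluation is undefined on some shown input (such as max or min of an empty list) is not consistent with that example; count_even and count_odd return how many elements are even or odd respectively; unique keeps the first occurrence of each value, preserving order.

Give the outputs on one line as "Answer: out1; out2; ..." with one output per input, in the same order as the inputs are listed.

Execution, op by op:
  [31, -46, 1, 47, 12] -> [38, -39, 8, 54, 19] -> [29, -48, -1, 45, 10] -> [-48, 10] -> [-39, 19] -> 19
  [-8, 35, 1, 7, -2, -32, 36, -37, -12] -> [-1, 42, 8, 14, 5, -25, 43, -30, -5] -> [-10, 33, -1, 5, -4, -34, 34, -39, -14] -> [-10, -4, -34, 34, -14] -> [-1, 5, -25, 43, -5] -> 43
  [5, 38, -44, 4] -> [12, 45, -37, 11] -> [3, 36, -46, 2] -> [36, -46, 2] -> [45, -37, 11] -> 45

19; 43; 45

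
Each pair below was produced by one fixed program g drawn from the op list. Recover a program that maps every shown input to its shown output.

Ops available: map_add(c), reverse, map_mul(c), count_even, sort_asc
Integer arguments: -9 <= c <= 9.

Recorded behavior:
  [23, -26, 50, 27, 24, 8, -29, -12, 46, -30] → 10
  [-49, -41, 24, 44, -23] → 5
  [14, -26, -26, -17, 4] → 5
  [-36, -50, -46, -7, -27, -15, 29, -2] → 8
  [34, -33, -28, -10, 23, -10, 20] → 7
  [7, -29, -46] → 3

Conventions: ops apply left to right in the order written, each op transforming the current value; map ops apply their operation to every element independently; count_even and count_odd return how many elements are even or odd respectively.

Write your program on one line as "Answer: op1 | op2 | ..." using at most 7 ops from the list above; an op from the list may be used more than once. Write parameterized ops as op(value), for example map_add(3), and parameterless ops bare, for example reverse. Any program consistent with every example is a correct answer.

map_add(-2) | sort_asc | map_add(-9) | map_mul(-6) | map_mul(-9) | count_even

Check, running the answer program on each example:
  [23, -26, 50, 27, 24, 8, -29, -12, 46, -30] -> [21, -28, 48, 25, 22, 6, -31, -14, 44, -32] -> [-32, -31, -28, -14, 6, 21, 22, 25, 44, 48] -> [-41, -40, -37, -23, -3, 12, 13, 16, 35, 39] -> [246, 240, 222, 138, 18, -72, -78, -96, -210, -234] -> [-2214, -2160, -1998, -1242, -162, 648, 702, 864, 1890, 2106] -> 10
  [-49, -41, 24, 44, -23] -> [-51, -43, 22, 42, -25] -> [-51, -43, -25, 22, 42] -> [-60, -52, -34, 13, 33] -> [360, 312, 204, -78, -198] -> [-3240, -2808, -1836, 702, 1782] -> 5
  [14, -26, -26, -17, 4] -> [12, -28, -28, -19, 2] -> [-28, -28, -19, 2, 12] -> [-37, -37, -28, -7, 3] -> [222, 222, 168, 42, -18] -> [-1998, -1998, -1512, -378, 162] -> 5
  [-36, -50, -46, -7, -27, -15, 29, -2] -> [-38, -52, -48, -9, -29, -17, 27, -4] -> [-52, -48, -38, -29, -17, -9, -4, 27] -> [-61, -57, -47, -38, -26, -18, -13, 18] -> [366, 342, 282, 228, 156, 108, 78, -108] -> [-3294, -3078, -2538, -2052, -1404, -972, -702, 972] -> 8
  [34, -33, -28, -10, 23, -10, 20] -> [32, -35, -30, -12, 21, -12, 18] -> [-35, -30, -12, -12, 18, 21, 32] -> [-44, -39, -21, -21, 9, 12, 23] -> [264, 234, 126, 126, -54, -72, -138] -> [-2376, -2106, -1134, -1134, 486, 648, 1242] -> 7
  [7, -29, -46] -> [5, -31, -48] -> [-48, -31, 5] -> [-57, -40, -4] -> [342, 240, 24] -> [-3078, -2160, -216] -> 3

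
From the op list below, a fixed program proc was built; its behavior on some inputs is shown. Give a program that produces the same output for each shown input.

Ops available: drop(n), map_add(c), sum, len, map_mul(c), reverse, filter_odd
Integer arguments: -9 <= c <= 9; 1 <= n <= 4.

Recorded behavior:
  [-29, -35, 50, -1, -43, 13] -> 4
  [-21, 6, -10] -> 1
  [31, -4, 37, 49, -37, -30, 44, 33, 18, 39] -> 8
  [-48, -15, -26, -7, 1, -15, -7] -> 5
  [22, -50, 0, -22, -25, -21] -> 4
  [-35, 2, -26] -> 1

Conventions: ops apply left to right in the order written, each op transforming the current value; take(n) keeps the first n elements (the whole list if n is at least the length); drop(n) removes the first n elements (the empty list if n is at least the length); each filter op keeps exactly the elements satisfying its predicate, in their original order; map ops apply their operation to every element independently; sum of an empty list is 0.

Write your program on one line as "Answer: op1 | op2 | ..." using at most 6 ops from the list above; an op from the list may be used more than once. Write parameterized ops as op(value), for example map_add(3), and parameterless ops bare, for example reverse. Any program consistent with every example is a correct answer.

map_add(9) | reverse | map_add(-9) | drop(2) | len

Check, running the answer program on each example:
  [-29, -35, 50, -1, -43, 13] -> [-20, -26, 59, 8, -34, 22] -> [22, -34, 8, 59, -26, -20] -> [13, -43, -1, 50, -35, -29] -> [-1, 50, -35, -29] -> 4
  [-21, 6, -10] -> [-12, 15, -1] -> [-1, 15, -12] -> [-10, 6, -21] -> [-21] -> 1
  [31, -4, 37, 49, -37, -30, 44, 33, 18, 39] -> [40, 5, 46, 58, -28, -21, 53, 42, 27, 48] -> [48, 27, 42, 53, -21, -28, 58, 46, 5, 40] -> [39, 18, 33, 44, -30, -37, 49, 37, -4, 31] -> [33, 44, -30, -37, 49, 37, -4, 31] -> 8
  [-48, -15, -26, -7, 1, -15, -7] -> [-39, -6, -17, 2, 10, -6, 2] -> [2, -6, 10, 2, -17, -6, -39] -> [-7, -15, 1, -7, -26, -15, -48] -> [1, -7, -26, -15, -48] -> 5
  [22, -50, 0, -22, -25, -21] -> [31, -41, 9, -13, -16, -12] -> [-12, -16, -13, 9, -41, 31] -> [-21, -25, -22, 0, -50, 22] -> [-22, 0, -50, 22] -> 4
  [-35, 2, -26] -> [-26, 11, -17] -> [-17, 11, -26] -> [-26, 2, -35] -> [-35] -> 1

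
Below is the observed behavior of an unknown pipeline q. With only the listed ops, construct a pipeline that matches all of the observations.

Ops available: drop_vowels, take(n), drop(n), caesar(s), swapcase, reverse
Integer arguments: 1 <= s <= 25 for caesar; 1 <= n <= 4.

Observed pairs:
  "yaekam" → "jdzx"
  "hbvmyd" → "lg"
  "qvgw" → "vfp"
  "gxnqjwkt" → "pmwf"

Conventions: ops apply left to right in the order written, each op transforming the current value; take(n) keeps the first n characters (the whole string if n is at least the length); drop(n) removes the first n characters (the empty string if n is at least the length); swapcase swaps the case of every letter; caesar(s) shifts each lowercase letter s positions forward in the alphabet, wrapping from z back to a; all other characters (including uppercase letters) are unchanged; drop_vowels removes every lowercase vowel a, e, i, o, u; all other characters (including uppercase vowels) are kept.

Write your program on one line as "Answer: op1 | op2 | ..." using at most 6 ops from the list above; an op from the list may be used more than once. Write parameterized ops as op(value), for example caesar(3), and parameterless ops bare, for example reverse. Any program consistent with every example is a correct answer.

caesar(25) | swapcase | take(4) | swapcase | drop_vowels | reverse

Check, running the answer program on each example:
  "yaekam" -> "xzdjzl" -> "XZDJZL" -> "XZDJ" -> "xzdj" -> "xzdj" -> "jdzx"
  "hbvmyd" -> "gaulxc" -> "GAULXC" -> "GAUL" -> "gaul" -> "gl" -> "lg"
  "qvgw" -> "pufv" -> "PUFV" -> "PUFV" -> "pufv" -> "pfv" -> "vfp"
  "gxnqjwkt" -> "fwmpivjs" -> "FWMPIVJS" -> "FWMP" -> "fwmp" -> "fwmp" -> "pmwf"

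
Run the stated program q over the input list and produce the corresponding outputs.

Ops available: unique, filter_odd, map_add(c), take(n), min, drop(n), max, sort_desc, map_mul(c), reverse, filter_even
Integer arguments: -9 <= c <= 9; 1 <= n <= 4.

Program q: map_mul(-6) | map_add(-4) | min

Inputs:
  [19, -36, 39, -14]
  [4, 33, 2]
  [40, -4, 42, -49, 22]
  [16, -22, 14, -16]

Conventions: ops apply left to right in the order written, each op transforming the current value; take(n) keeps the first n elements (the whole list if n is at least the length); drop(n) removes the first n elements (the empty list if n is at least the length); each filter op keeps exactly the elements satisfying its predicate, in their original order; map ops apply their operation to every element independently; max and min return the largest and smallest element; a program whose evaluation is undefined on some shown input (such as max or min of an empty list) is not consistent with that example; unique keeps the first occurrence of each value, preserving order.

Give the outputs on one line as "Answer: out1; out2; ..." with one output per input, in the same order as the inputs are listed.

-238; -202; -256; -100

Execution, op by op:
  [19, -36, 39, -14] -> [-114, 216, -234, 84] -> [-118, 212, -238, 80] -> -238
  [4, 33, 2] -> [-24, -198, -12] -> [-28, -202, -16] -> -202
  [40, -4, 42, -49, 22] -> [-240, 24, -252, 294, -132] -> [-244, 20, -256, 290, -136] -> -256
  [16, -22, 14, -16] -> [-96, 132, -84, 96] -> [-100, 128, -88, 92] -> -100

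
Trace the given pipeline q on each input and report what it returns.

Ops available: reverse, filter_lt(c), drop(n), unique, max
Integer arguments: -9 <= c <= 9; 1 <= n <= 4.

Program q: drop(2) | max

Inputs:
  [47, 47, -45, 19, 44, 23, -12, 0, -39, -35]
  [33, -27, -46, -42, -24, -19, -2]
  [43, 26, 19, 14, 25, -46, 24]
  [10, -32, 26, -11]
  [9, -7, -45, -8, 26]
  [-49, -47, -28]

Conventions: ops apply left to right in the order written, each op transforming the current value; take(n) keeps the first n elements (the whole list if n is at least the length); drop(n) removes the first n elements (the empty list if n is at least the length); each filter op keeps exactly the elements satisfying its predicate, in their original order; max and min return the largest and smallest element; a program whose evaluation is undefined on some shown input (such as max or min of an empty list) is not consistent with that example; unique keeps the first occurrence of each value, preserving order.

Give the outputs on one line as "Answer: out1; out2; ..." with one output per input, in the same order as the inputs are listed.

44; -2; 25; 26; 26; -28

Execution, op by op:
  [47, 47, -45, 19, 44, 23, -12, 0, -39, -35] -> [-45, 19, 44, 23, -12, 0, -39, -35] -> 44
  [33, -27, -46, -42, -24, -19, -2] -> [-46, -42, -24, -19, -2] -> -2
  [43, 26, 19, 14, 25, -46, 24] -> [19, 14, 25, -46, 24] -> 25
  [10, -32, 26, -11] -> [26, -11] -> 26
  [9, -7, -45, -8, 26] -> [-45, -8, 26] -> 26
  [-49, -47, -28] -> [-28] -> -28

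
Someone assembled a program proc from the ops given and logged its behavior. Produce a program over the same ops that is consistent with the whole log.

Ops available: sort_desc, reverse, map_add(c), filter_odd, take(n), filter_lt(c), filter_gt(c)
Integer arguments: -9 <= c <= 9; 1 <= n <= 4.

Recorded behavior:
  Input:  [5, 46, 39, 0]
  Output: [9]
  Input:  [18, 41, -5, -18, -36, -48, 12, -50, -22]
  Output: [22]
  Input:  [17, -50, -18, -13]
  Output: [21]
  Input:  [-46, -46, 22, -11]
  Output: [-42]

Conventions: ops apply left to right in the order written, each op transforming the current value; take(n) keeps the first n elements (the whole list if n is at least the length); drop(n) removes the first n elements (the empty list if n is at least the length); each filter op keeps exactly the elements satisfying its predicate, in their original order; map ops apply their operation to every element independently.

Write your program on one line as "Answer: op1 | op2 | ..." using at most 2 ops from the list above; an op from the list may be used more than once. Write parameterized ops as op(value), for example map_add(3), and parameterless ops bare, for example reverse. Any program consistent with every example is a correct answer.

take(1) | map_add(4)

Check, running the answer program on each example:
  [5, 46, 39, 0] -> [5] -> [9]
  [18, 41, -5, -18, -36, -48, 12, -50, -22] -> [18] -> [22]
  [17, -50, -18, -13] -> [17] -> [21]
  [-46, -46, 22, -11] -> [-46] -> [-42]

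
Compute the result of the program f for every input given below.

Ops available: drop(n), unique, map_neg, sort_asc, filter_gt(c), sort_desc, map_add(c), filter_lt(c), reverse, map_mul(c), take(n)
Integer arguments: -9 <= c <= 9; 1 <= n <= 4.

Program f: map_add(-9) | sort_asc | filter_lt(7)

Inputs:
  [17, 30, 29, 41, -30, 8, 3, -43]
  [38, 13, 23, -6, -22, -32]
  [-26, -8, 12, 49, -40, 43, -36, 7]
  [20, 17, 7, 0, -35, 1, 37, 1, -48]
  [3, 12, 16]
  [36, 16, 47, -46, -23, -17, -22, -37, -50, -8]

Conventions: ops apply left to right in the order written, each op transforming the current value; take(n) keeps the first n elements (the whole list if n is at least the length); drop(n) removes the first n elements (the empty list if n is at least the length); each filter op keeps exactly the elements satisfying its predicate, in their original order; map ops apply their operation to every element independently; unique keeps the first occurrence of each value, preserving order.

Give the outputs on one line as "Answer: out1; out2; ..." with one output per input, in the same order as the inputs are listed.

Execution, op by op:
  [17, 30, 29, 41, -30, 8, 3, -43] -> [8, 21, 20, 32, -39, -1, -6, -52] -> [-52, -39, -6, -1, 8, 20, 21, 32] -> [-52, -39, -6, -1]
  [38, 13, 23, -6, -22, -32] -> [29, 4, 14, -15, -31, -41] -> [-41, -31, -15, 4, 14, 29] -> [-41, -31, -15, 4]
  [-26, -8, 12, 49, -40, 43, -36, 7] -> [-35, -17, 3, 40, -49, 34, -45, -2] -> [-49, -45, -35, -17, -2, 3, 34, 40] -> [-49, -45, -35, -17, -2, 3]
  [20, 17, 7, 0, -35, 1, 37, 1, -48] -> [11, 8, -2, -9, -44, -8, 28, -8, -57] -> [-57, -44, -9, -8, -8, -2, 8, 11, 28] -> [-57, -44, -9, -8, -8, -2]
  [3, 12, 16] -> [-6, 3, 7] -> [-6, 3, 7] -> [-6, 3]
  [36, 16, 47, -46, -23, -17, -22, -37, -50, -8] -> [27, 7, 38, -55, -32, -26, -31, -46, -59, -17] -> [-59, -55, -46, -32, -31, -26, -17, 7, 27, 38] -> [-59, -55, -46, -32, -31, -26, -17]

[-52, -39, -6, -1]; [-41, -31, -15, 4]; [-49, -45, -35, -17, -2, 3]; [-57, -44, -9, -8, -8, -2]; [-6, 3]; [-59, -55, -46, -32, -31, -26, -17]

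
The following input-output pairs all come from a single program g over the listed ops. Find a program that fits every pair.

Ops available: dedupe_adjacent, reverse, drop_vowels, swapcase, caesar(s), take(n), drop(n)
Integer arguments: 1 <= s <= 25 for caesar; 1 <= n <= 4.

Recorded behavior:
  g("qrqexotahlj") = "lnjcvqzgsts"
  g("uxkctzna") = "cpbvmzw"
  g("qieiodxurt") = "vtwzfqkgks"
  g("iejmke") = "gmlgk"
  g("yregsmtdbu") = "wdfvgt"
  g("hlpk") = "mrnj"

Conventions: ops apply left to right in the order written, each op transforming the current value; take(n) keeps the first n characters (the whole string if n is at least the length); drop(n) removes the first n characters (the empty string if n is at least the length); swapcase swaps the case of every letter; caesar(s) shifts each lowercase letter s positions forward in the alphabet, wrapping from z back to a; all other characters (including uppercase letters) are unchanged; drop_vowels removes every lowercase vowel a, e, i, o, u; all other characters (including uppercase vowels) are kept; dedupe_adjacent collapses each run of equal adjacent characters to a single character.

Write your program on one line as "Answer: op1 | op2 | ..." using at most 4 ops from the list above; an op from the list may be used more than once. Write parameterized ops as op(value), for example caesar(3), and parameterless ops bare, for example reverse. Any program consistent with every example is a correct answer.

caesar(2) | drop_vowels | reverse

Check, running the answer program on each example:
  "qrqexotahlj" -> "stsgzqvcjnl" -> "stsgzqvcjnl" -> "lnjcvqzgsts"
  "uxkctzna" -> "wzmevbpc" -> "wzmvbpc" -> "cpbvmzw"
  "qieiodxurt" -> "skgkqfzwtv" -> "skgkqfzwtv" -> "vtwzfqkgks"
  "iejmke" -> "kglomg" -> "kglmg" -> "gmlgk"
  "yregsmtdbu" -> "atgiuovfdw" -> "tgvfdw" -> "wdfvgt"
  "hlpk" -> "jnrm" -> "jnrm" -> "mrnj"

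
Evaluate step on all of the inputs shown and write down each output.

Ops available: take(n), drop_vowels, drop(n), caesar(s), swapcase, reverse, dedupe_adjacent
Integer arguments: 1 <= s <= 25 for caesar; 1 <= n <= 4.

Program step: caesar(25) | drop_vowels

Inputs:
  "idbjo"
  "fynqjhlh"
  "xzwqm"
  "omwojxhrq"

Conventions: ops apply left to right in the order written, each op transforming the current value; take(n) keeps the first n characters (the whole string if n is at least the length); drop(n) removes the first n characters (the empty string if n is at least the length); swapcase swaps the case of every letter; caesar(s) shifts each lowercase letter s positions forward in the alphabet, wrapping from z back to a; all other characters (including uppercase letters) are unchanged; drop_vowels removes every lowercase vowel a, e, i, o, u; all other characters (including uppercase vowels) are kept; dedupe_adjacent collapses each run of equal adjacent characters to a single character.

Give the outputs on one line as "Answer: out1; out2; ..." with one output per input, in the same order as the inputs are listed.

Execution, op by op:
  "idbjo" -> "hcain" -> "hcn"
  "fynqjhlh" -> "exmpigkg" -> "xmpgkg"
  "xzwqm" -> "wyvpl" -> "wyvpl"
  "omwojxhrq" -> "nlvniwgqp" -> "nlvnwgqp"

"hcn"; "xmpgkg"; "wyvpl"; "nlvnwgqp"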